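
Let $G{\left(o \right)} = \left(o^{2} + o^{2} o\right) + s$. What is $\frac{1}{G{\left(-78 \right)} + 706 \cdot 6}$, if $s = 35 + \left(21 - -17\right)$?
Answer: $- \frac{1}{464159} \approx -2.1544 \cdot 10^{-6}$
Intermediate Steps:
$s = 73$ ($s = 35 + \left(21 + 17\right) = 35 + 38 = 73$)
$G{\left(o \right)} = 73 + o^{2} + o^{3}$ ($G{\left(o \right)} = \left(o^{2} + o^{2} o\right) + 73 = \left(o^{2} + o^{3}\right) + 73 = 73 + o^{2} + o^{3}$)
$\frac{1}{G{\left(-78 \right)} + 706 \cdot 6} = \frac{1}{\left(73 + \left(-78\right)^{2} + \left(-78\right)^{3}\right) + 706 \cdot 6} = \frac{1}{\left(73 + 6084 - 474552\right) + 4236} = \frac{1}{-468395 + 4236} = \frac{1}{-464159} = - \frac{1}{464159}$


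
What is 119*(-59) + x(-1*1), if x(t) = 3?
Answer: -7018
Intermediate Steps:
119*(-59) + x(-1*1) = 119*(-59) + 3 = -7021 + 3 = -7018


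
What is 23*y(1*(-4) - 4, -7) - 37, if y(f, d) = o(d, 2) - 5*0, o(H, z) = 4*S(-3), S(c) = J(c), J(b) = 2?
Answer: 147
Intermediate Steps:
S(c) = 2
o(H, z) = 8 (o(H, z) = 4*2 = 8)
y(f, d) = 8 (y(f, d) = 8 - 5*0 = 8 + 0 = 8)
23*y(1*(-4) - 4, -7) - 37 = 23*8 - 37 = 184 - 37 = 147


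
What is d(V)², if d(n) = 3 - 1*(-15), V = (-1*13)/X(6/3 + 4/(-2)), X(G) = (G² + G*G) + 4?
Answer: 324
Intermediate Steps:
X(G) = 4 + 2*G² (X(G) = (G² + G²) + 4 = 2*G² + 4 = 4 + 2*G²)
V = -13/4 (V = (-1*13)/(4 + 2*(6/3 + 4/(-2))²) = -13/(4 + 2*(6*(⅓) + 4*(-½))²) = -13/(4 + 2*(2 - 2)²) = -13/(4 + 2*0²) = -13/(4 + 2*0) = -13/(4 + 0) = -13/4 ≈ -3.2500)
d(n) = 18 (d(n) = 3 + 15 = 18)
d(V)² = 18² = 324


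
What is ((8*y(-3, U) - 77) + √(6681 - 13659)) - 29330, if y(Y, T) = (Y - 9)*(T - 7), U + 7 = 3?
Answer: -28351 + I*√6978 ≈ -28351.0 + 83.534*I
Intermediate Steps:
U = -4 (U = -7 + 3 = -4)
y(Y, T) = (-9 + Y)*(-7 + T)
((8*y(-3, U) - 77) + √(6681 - 13659)) - 29330 = ((8*(63 - 9*(-4) - 7*(-3) - 4*(-3)) - 77) + √(6681 - 13659)) - 29330 = ((8*(63 + 36 + 21 + 12) - 77) + √(-6978)) - 29330 = ((8*132 - 77) + I*√6978) - 29330 = ((1056 - 77) + I*√6978) - 29330 = (979 + I*√6978) - 29330 = -28351 + I*√6978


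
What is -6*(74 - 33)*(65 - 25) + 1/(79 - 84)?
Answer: -49201/5 ≈ -9840.2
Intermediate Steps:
-6*(74 - 33)*(65 - 25) + 1/(79 - 84) = -246*40 + 1/(-5) = -6*1640 - ⅕ = -9840 - ⅕ = -49201/5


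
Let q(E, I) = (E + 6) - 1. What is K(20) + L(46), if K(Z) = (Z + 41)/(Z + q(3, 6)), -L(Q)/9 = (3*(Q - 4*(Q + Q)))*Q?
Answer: 11197933/28 ≈ 3.9993e+5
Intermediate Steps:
q(E, I) = 5 + E (q(E, I) = (6 + E) - 1 = 5 + E)
L(Q) = 189*Q**2 (L(Q) = -9*3*(Q - 4*(Q + Q))*Q = -9*3*(Q - 8*Q)*Q = -9*3*(-7*Q)*Q = -9*(-21*Q)*Q = -(-189)*Q**2 = 189*Q**2)
K(Z) = (41 + Z)/(8 + Z) (K(Z) = (Z + 41)/(Z + (5 + 3)) = (41 + Z)/(Z + 8) = (41 + Z)/(8 + Z))
K(20) + L(46) = (41 + 20)/(8 + 20) + 189*46**2 = 61/28 + 189*2116 = (1/28)*61 + 399924 = 61/28 + 399924 = 11197933/28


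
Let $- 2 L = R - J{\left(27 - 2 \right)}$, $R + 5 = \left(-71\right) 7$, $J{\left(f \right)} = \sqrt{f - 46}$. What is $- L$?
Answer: $-251 - \frac{i \sqrt{21}}{2} \approx -251.0 - 2.2913 i$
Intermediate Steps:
$J{\left(f \right)} = \sqrt{-46 + f}$
$R = -502$ ($R = -5 - 497 = -502$)
$L = 251 + \frac{i \sqrt{21}}{2}$ ($L = - \frac{-502 - \sqrt{-46 + \left(27 - 2\right)}}{2} = - \frac{-502 - \sqrt{-46 + 25}}{2} = - \frac{-502 - \sqrt{-21}}{2} = - \frac{-502 - i \sqrt{21}}{2} = 251 + \frac{i \sqrt{21}}{2} \approx 251.0 + 2.2913 i$)
$- L = - (251 + \frac{i \sqrt{21}}{2}) = -251 - \frac{i \sqrt{21}}{2}$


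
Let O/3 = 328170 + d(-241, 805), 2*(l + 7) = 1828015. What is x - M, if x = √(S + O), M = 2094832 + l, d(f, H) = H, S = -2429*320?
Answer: -6017665/2 + √209645 ≈ -3.0084e+6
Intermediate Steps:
l = 1828001/2 (l = -7 + (½)*1828015 = -7 + 1828015/2 = 1828001/2 ≈ 9.1400e+5)
S = -777280
O = 986925 (O = 3*(328170 + 805) = 3*328975 = 986925)
M = 6017665/2 (M = 2094832 + 1828001/2 = 6017665/2 ≈ 3.0088e+6)
x = √209645 (x = √(-777280 + 986925) = √209645 ≈ 457.87)
x - M = √209645 - 1*6017665/2 = √209645 - 6017665/2 = -6017665/2 + √209645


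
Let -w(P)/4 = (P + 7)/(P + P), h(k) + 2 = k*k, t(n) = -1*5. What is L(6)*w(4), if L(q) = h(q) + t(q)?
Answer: -319/2 ≈ -159.50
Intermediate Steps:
t(n) = -5
h(k) = -2 + k² (h(k) = -2 + k*k = -2 + k²)
L(q) = -7 + q² (L(q) = (-2 + q²) - 5 = -7 + q²)
w(P) = -2*(7 + P)/P (w(P) = -4*(P + 7)/(P + P) = -4*(7 + P)/(2*P) = -4*(7 + P)*1/(2*P) = -2*(7 + P)/P)
L(6)*w(4) = (-7 + 6²)*(-2 - 14/4) = (-7 + 36)*(-2 - 14*¼) = 29*(-2 - 7/2) = 29*(-11/2) = -319/2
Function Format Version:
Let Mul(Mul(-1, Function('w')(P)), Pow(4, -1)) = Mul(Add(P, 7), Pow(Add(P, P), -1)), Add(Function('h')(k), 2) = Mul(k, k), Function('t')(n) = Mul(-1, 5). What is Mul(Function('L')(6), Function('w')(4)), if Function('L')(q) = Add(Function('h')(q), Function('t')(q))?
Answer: Rational(-319, 2) ≈ -159.50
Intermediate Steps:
Function('t')(n) = -5
Function('h')(k) = Add(-2, Pow(k, 2)) (Function('h')(k) = Add(-2, Mul(k, k)) = Add(-2, Pow(k, 2)))
Function('L')(q) = Add(-7, Pow(q, 2)) (Function('L')(q) = Add(Add(-2, Pow(q, 2)), -5) = Add(-7, Pow(q, 2)))
Function('w')(P) = Mul(-2, Pow(P, -1), Add(7, P)) (Function('w')(P) = Mul(-4, Mul(Add(P, 7), Pow(Add(P, P), -1))) = Mul(-4, Mul(Add(7, P), Pow(Mul(2, P), -1))) = Mul(-4, Mul(Add(7, P), Mul(Rational(1, 2), Pow(P, -1)))) = Mul(-4, Mul(Rational(1, 2), Pow(P, -1), Add(7, P))) = Mul(-2, Pow(P, -1), Add(7, P)))
Mul(Function('L')(6), Function('w')(4)) = Mul(Add(-7, Pow(6, 2)), Add(-2, Mul(-14, Pow(4, -1)))) = Mul(Add(-7, 36), Add(-2, Mul(-14, Rational(1, 4)))) = Mul(29, Add(-2, Rational(-7, 2))) = Mul(29, Rational(-11, 2)) = Rational(-319, 2)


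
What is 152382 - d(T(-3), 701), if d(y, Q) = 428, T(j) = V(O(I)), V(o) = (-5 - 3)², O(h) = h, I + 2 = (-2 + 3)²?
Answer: 151954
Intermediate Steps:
I = -1 (I = -2 + (-2 + 3)² = -2 + 1² = -2 + 1 = -1)
V(o) = 64 (V(o) = (-8)² = 64)
T(j) = 64
152382 - d(T(-3), 701) = 152382 - 1*428 = 152382 - 428 = 151954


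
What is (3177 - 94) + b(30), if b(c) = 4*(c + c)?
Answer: 3323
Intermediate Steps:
b(c) = 8*c (b(c) = 4*(2*c) = 8*c)
(3177 - 94) + b(30) = (3177 - 94) + 8*30 = 3083 + 240 = 3323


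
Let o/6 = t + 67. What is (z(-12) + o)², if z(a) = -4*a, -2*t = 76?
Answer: 49284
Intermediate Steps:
t = -38 (t = -½*76 = -38)
o = 174 (o = 6*(-38 + 67) = 6*29 = 174)
(z(-12) + o)² = (-4*(-12) + 174)² = (48 + 174)² = 222² = 49284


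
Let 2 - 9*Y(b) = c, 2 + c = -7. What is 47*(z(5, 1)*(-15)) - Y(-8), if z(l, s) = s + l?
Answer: -38081/9 ≈ -4231.2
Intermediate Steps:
z(l, s) = l + s
c = -9 (c = -2 - 7 = -9)
Y(b) = 11/9 (Y(b) = 2/9 - ⅑*(-9) = 2/9 + 1 = 11/9)
47*(z(5, 1)*(-15)) - Y(-8) = 47*((5 + 1)*(-15)) - 1*11/9 = 47*(6*(-15)) - 11/9 = 47*(-90) - 11/9 = -4230 - 11/9 = -38081/9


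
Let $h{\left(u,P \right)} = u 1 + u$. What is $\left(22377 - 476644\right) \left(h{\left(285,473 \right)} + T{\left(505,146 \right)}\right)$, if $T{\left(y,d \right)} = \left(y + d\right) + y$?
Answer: $-784064842$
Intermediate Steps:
$h{\left(u,P \right)} = 2 u$ ($h{\left(u,P \right)} = u + u = 2 u$)
$T{\left(y,d \right)} = d + 2 y$ ($T{\left(y,d \right)} = \left(d + y\right) + y = d + 2 y$)
$\left(22377 - 476644\right) \left(h{\left(285,473 \right)} + T{\left(505,146 \right)}\right) = \left(22377 - 476644\right) \left(2 \cdot 285 + \left(146 + 2 \cdot 505\right)\right) = - 454267 \left(570 + \left(146 + 1010\right)\right) = - 454267 \left(570 + 1156\right) = \left(-454267\right) 1726 = -784064842$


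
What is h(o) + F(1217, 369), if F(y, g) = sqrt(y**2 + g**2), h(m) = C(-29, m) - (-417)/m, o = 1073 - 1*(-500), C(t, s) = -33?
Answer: -51492/1573 + 5*sqrt(64690) ≈ 1239.0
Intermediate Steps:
o = 1573 (o = 1073 + 500 = 1573)
h(m) = -33 + 417/m (h(m) = -33 - (-417)/m = -33 + 417/m)
F(y, g) = sqrt(g**2 + y**2)
h(o) + F(1217, 369) = (-33 + 417/1573) + sqrt(369**2 + 1217**2) = (-33 + 417*(1/1573)) + sqrt(136161 + 1481089) = (-33 + 417/1573) + sqrt(1617250) = -51492/1573 + 5*sqrt(64690)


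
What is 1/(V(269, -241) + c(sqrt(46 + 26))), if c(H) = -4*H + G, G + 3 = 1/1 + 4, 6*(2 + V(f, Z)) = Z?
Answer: -1446/16609 + 864*sqrt(2)/16609 ≈ -0.013494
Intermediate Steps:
V(f, Z) = -2 + Z/6
G = 2 (G = -3 + (1/1 + 4) = -3 + (1 + 4) = -3 + 5 = 2)
c(H) = 2 - 4*H (c(H) = -4*H + 2 = 2 - 4*H)
1/(V(269, -241) + c(sqrt(46 + 26))) = 1/((-2 + (1/6)*(-241)) + (2 - 4*sqrt(46 + 26))) = 1/((-2 - 241/6) + (2 - 24*sqrt(2))) = 1/(-253/6 + (2 - 24*sqrt(2))) = 1/(-241/6 - 24*sqrt(2))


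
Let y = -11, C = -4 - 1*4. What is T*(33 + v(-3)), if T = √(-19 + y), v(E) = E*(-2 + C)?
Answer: 63*I*√30 ≈ 345.07*I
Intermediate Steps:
C = -8 (C = -4 - 4 = -8)
v(E) = -10*E (v(E) = E*(-2 - 8) = E*(-10) = -10*E)
T = I*√30 (T = √(-19 - 11) = √(-30) = I*√30 ≈ 5.4772*I)
T*(33 + v(-3)) = (I*√30)*(33 - 10*(-3)) = (I*√30)*(33 + 30) = (I*√30)*63 = 63*I*√30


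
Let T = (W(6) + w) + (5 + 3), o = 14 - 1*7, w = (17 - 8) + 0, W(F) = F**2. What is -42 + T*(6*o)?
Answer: 2184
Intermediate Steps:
w = 9 (w = 9 + 0 = 9)
o = 7 (o = 14 - 7 = 7)
T = 53 (T = (6**2 + 9) + (5 + 3) = (36 + 9) + 8 = 45 + 8 = 53)
-42 + T*(6*o) = -42 + 53*(6*7) = -42 + 53*42 = -42 + 2226 = 2184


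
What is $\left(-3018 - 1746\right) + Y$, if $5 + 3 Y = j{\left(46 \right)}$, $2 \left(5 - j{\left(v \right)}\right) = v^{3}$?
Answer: $- \frac{62960}{3} \approx -20987.0$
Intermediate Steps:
$j{\left(v \right)} = 5 - \frac{v^{3}}{2}$
$Y = - \frac{48668}{3}$ ($Y = - \frac{5}{3} + \frac{5 - \frac{46^{3}}{2}}{3} = - \frac{5}{3} + \frac{5 - 48668}{3} = - \frac{5}{3} + \frac{1}{3} \left(-48663\right) = - \frac{5}{3} - 16221 = - \frac{48668}{3} \approx -16223.0$)
$\left(-3018 - 1746\right) + Y = \left(-3018 - 1746\right) - \frac{48668}{3} = -4764 - \frac{48668}{3} = - \frac{62960}{3}$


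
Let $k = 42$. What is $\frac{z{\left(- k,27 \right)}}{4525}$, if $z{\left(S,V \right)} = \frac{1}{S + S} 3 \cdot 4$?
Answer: $- \frac{1}{31675} \approx -3.1571 \cdot 10^{-5}$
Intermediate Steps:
$z{\left(S,V \right)} = \frac{6}{S}$ ($z{\left(S,V \right)} = \frac{1}{2 S} 3 \cdot 4 = \frac{3}{2 S} 4 = \frac{6}{S}$)
$\frac{z{\left(- k,27 \right)}}{4525} = \frac{6 \frac{1}{\left(-1\right) 42}}{4525} = \frac{6}{-42} \cdot \frac{1}{4525} = 6 \left(- \frac{1}{42}\right) \frac{1}{4525} = \left(- \frac{1}{7}\right) \frac{1}{4525} = - \frac{1}{31675}$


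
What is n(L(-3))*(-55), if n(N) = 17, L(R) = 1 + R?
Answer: -935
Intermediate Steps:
n(L(-3))*(-55) = 17*(-55) = -935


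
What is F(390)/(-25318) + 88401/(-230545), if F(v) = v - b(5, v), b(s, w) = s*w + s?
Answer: -1877333593/5836938310 ≈ -0.32163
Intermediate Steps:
b(s, w) = s + s*w
F(v) = -5 - 4*v (F(v) = v - 5*(1 + v) = v - (5 + 5*v) = v + (-5 - 5*v) = -5 - 4*v)
F(390)/(-25318) + 88401/(-230545) = (-5 - 4*390)/(-25318) + 88401/(-230545) = (-5 - 1560)*(-1/25318) + 88401*(-1/230545) = -1565*(-1/25318) - 88401/230545 = 1565/25318 - 88401/230545 = -1877333593/5836938310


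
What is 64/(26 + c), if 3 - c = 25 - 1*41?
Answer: 64/45 ≈ 1.4222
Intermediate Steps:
c = 19 (c = 3 - (25 - 1*41) = 3 - (25 - 41) = 3 - 1*(-16) = 3 + 16 = 19)
64/(26 + c) = 64/(26 + 19) = 64/45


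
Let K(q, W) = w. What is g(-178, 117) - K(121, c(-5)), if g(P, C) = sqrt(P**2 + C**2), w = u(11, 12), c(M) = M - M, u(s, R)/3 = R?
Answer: -36 + 17*sqrt(157) ≈ 177.01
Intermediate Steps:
u(s, R) = 3*R
c(M) = 0
w = 36 (w = 3*12 = 36)
g(P, C) = sqrt(C**2 + P**2)
K(q, W) = 36
g(-178, 117) - K(121, c(-5)) = sqrt(117**2 + (-178)**2) - 1*36 = sqrt(13689 + 31684) - 36 = sqrt(45373) - 36 = 17*sqrt(157) - 36 = -36 + 17*sqrt(157)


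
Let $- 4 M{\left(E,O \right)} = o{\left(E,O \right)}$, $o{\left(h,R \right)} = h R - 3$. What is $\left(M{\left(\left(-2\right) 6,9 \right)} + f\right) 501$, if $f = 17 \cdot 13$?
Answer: $\frac{498495}{4} \approx 1.2462 \cdot 10^{5}$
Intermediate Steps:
$o{\left(h,R \right)} = -3 + R h$ ($o{\left(h,R \right)} = R h - 3 = -3 + R h$)
$M{\left(E,O \right)} = \frac{3}{4} - \frac{E O}{4}$ ($M{\left(E,O \right)} = - \frac{-3 + O E}{4} = - \frac{-3 + E O}{4} = \frac{3}{4} - \frac{E O}{4}$)
$f = 221$
$\left(M{\left(\left(-2\right) 6,9 \right)} + f\right) 501 = \left(\left(\frac{3}{4} - \frac{1}{4} \left(\left(-2\right) 6\right) 9\right) + 221\right) 501 = \left(\left(\frac{3}{4} - \left(-3\right) 9\right) + 221\right) 501 = \left(\left(\frac{3}{4} + 27\right) + 221\right) 501 = \left(\frac{111}{4} + 221\right) 501 = \frac{995}{4} \cdot 501 = \frac{498495}{4}$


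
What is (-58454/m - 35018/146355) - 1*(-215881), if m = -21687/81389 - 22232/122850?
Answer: 16206136229764190459/46767616872735 ≈ 3.4652e+5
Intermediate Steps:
m = -319549157/714188475 (m = -21687*1/81389 - 22232*1/122850 = -21687/81389 - 1588/8775 = -319549157/714188475 ≈ -0.44743)
(-58454/m - 35018/146355) - 1*(-215881) = (-58454/(-319549157/714188475) - 35018/146355) - 1*(-215881) = (-58454*(-714188475/319549157) - 35018*1/146355) + 215881 = (41747173117650/319549157 - 35018/146355) + 215881 = 6109896331661285924/46767616872735 + 215881 = 16206136229764190459/46767616872735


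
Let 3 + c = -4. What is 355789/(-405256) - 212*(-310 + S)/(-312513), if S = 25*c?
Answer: -152857109677/126647768328 ≈ -1.2069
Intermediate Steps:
c = -7 (c = -3 - 4 = -7)
S = -175 (S = 25*(-7) = -175)
355789/(-405256) - 212*(-310 + S)/(-312513) = 355789/(-405256) - 212*(-310 - 175)/(-312513) = 355789*(-1/405256) - 212*(-485)*(-1/312513) = -355789/405256 + 102820*(-1/312513) = -355789/405256 - 102820/312513 = -152857109677/126647768328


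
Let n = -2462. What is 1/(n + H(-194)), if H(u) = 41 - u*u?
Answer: -1/40057 ≈ -2.4964e-5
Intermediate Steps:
H(u) = 41 - u**2
1/(n + H(-194)) = 1/(-2462 + (41 - 1*(-194)**2)) = 1/(-2462 + (41 - 1*37636)) = 1/(-2462 + (41 - 37636)) = 1/(-2462 - 37595) = 1/(-40057) = -1/40057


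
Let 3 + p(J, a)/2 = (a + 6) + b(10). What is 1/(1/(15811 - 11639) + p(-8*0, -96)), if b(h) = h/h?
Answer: -4172/767647 ≈ -0.0054348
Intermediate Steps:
b(h) = 1
p(J, a) = 8 + 2*a (p(J, a) = -6 + 2*((a + 6) + 1) = -6 + 2*((6 + a) + 1) = -6 + 2*(7 + a) = -6 + (14 + 2*a) = 8 + 2*a)
1/(1/(15811 - 11639) + p(-8*0, -96)) = 1/(1/(15811 - 11639) + (8 + 2*(-96))) = 1/(1/4172 + (8 - 192)) = 1/(1/4172 - 184) = 1/(-767647/4172) = -4172/767647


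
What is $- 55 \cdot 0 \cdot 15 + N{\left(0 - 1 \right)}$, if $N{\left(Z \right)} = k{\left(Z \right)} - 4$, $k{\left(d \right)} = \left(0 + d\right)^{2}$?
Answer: $-3$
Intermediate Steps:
$k{\left(d \right)} = d^{2}$
$N{\left(Z \right)} = -4 + Z^{2}$ ($N{\left(Z \right)} = Z^{2} - 4 = -4 + Z^{2}$)
$- 55 \cdot 0 \cdot 15 + N{\left(0 - 1 \right)} = - 55 \cdot 0 \cdot 15 - \left(4 - \left(0 - 1\right)^{2}\right) = \left(-55\right) 0 - \left(4 - \left(0 - 1\right)^{2}\right) = 0 - \left(4 - \left(-1\right)^{2}\right) = 0 + \left(-4 + 1\right) = 0 - 3 = -3$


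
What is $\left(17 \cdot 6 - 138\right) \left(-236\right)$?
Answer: $8496$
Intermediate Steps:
$\left(17 \cdot 6 - 138\right) \left(-236\right) = \left(102 - 138\right) \left(-236\right) = \left(-36\right) \left(-236\right) = 8496$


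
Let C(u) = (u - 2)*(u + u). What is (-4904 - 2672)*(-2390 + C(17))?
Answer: 14242880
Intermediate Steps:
C(u) = 2*u*(-2 + u) (C(u) = (-2 + u)*(2*u) = 2*u*(-2 + u))
(-4904 - 2672)*(-2390 + C(17)) = (-4904 - 2672)*(-2390 + 2*17*(-2 + 17)) = -7576*(-2390 + 2*17*15) = -7576*(-2390 + 510) = -7576*(-1880) = 14242880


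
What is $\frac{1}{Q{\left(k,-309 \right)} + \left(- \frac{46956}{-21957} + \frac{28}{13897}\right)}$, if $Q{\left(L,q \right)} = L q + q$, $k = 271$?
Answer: $- \frac{7824011}{657575728776} \approx -1.1898 \cdot 10^{-5}$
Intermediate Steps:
$Q{\left(L,q \right)} = q + L q$
$\frac{1}{Q{\left(k,-309 \right)} + \left(- \frac{46956}{-21957} + \frac{28}{13897}\right)} = \frac{1}{- 309 \left(1 + 271\right) + \left(- \frac{46956}{-21957} + \frac{28}{13897}\right)} = \frac{1}{\left(-309\right) 272 + \left(\left(-46956\right) \left(- \frac{1}{21957}\right) + 28 \cdot \frac{1}{13897}\right)} = \frac{1}{-84048 + \left(\frac{1204}{563} + \frac{28}{13897}\right)} = \frac{1}{-84048 + \frac{16747752}{7824011}} = \frac{1}{- \frac{657575728776}{7824011}} = - \frac{7824011}{657575728776}$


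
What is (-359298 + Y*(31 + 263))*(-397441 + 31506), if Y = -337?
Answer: 167735821560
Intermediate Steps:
(-359298 + Y*(31 + 263))*(-397441 + 31506) = (-359298 - 337*(31 + 263))*(-397441 + 31506) = (-359298 - 337*294)*(-365935) = (-359298 - 99078)*(-365935) = -458376*(-365935) = 167735821560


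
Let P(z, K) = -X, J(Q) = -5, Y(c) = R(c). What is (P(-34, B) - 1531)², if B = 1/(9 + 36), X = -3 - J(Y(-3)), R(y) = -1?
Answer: 2350089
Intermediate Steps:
Y(c) = -1
X = 2 (X = -3 - 1*(-5) = -3 + 5 = 2)
B = 1/45 ≈ 0.022222
P(z, K) = -2 (P(z, K) = -1*2 = -2)
(P(-34, B) - 1531)² = (-2 - 1531)² = (-1533)² = 2350089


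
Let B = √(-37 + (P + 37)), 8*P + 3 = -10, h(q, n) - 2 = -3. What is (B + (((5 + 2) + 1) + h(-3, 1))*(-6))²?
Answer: (-168 + I*√26)²/16 ≈ 1762.4 - 107.08*I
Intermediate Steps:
h(q, n) = -1 (h(q, n) = 2 - 3 = -1)
P = -13/8 (P = -3/8 + (⅛)*(-10) = -3/8 - 5/4 = -13/8 ≈ -1.6250)
B = I*√26/4 (B = √(-37 + (-13/8 + 37)) = √(-37 + 283/8) = √(-13/8) = I*√26/4 ≈ 1.2748*I)
(B + (((5 + 2) + 1) + h(-3, 1))*(-6))² = (I*√26/4 + (((5 + 2) + 1) - 1)*(-6))² = (I*√26/4 + ((7 + 1) - 1)*(-6))² = (I*√26/4 + (8 - 1)*(-6))² = (I*√26/4 + 7*(-6))² = (I*√26/4 - 42)² = (-42 + I*√26/4)²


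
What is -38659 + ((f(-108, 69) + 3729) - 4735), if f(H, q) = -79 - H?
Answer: -39636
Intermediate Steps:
-38659 + ((f(-108, 69) + 3729) - 4735) = -38659 + (((-79 - 1*(-108)) + 3729) - 4735) = -38659 + (((-79 + 108) + 3729) - 4735) = -38659 + ((29 + 3729) - 4735) = -38659 + (3758 - 4735) = -38659 - 977 = -39636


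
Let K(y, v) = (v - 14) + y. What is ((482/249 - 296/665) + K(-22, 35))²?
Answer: 6600100081/27418392225 ≈ 0.24072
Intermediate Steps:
K(y, v) = -14 + v + y (K(y, v) = (-14 + v) + y = -14 + v + y)
((482/249 - 296/665) + K(-22, 35))² = ((482/249 - 296/665) + (-14 + 35 - 22))² = ((482*(1/249) - 296*1/665) - 1)² = ((482/249 - 296/665) - 1)² = (246826/165585 - 1)² = (81241/165585)² = 6600100081/27418392225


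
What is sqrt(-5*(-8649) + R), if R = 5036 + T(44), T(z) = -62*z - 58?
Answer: 3*sqrt(5055) ≈ 213.30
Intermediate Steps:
T(z) = -58 - 62*z
R = 2250 (R = 5036 + (-58 - 62*44) = 5036 + (-58 - 2728) = 5036 - 2786 = 2250)
sqrt(-5*(-8649) + R) = sqrt(-5*(-8649) + 2250) = sqrt(43245 + 2250) = sqrt(45495) = 3*sqrt(5055)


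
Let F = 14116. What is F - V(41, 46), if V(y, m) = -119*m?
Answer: 19590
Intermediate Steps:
F - V(41, 46) = 14116 - (-119)*46 = 14116 - 1*(-5474) = 14116 + 5474 = 19590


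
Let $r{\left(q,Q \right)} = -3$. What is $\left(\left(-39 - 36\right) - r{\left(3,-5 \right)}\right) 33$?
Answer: $-2376$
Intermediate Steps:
$\left(\left(-39 - 36\right) - r{\left(3,-5 \right)}\right) 33 = \left(\left(-39 - 36\right) - -3\right) 33 = \left(\left(-39 - 36\right) + 3\right) 33 = \left(-75 + 3\right) 33 = \left(-72\right) 33 = -2376$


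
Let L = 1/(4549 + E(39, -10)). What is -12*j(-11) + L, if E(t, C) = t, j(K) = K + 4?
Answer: 385393/4588 ≈ 84.000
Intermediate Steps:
j(K) = 4 + K
L = 1/4588 (L = 1/(4549 + 39) = 1/4588 ≈ 0.00021796)
-12*j(-11) + L = -12*(4 - 11) + 1/4588 = -12*(-7) + 1/4588 = 84 + 1/4588 = 385393/4588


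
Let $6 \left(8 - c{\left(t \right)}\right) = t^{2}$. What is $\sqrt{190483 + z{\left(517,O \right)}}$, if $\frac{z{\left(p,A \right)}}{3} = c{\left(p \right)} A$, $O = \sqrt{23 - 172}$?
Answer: $\frac{\sqrt{761932 - 534482 i \sqrt{149}}}{2} \approx 957.24 - 851.95 i$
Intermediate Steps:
$c{\left(t \right)} = 8 - \frac{t^{2}}{6}$
$O = i \sqrt{149}$ ($O = \sqrt{-149} = i \sqrt{149} \approx 12.207 i$)
$z{\left(p,A \right)} = 3 A \left(8 - \frac{p^{2}}{6}\right)$ ($z{\left(p,A \right)} = 3 \left(8 - \frac{p^{2}}{6}\right) A = 3 A \left(8 - \frac{p^{2}}{6}\right)$)
$\sqrt{190483 + z{\left(517,O \right)}} = \sqrt{190483 + \frac{i \sqrt{149} \left(48 - 517^{2}\right)}{2}} = \sqrt{190483 + \frac{i \sqrt{149} \left(48 - 267289\right)}{2}} = \sqrt{190483 + \frac{1}{2} i \sqrt{149} \left(-267241\right)} = \sqrt{190483 - \frac{267241 i \sqrt{149}}{2}}$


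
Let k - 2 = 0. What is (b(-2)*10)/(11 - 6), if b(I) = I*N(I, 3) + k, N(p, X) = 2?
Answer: -4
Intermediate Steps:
k = 2 (k = 2 + 0 = 2)
b(I) = 2 + 2*I (b(I) = I*2 + 2 = 2*I + 2 = 2 + 2*I)
(b(-2)*10)/(11 - 6) = ((2 + 2*(-2))*10)/(11 - 6) = ((2 - 4)*10)/5 = -2*10*(⅕) = -20*⅕ = -4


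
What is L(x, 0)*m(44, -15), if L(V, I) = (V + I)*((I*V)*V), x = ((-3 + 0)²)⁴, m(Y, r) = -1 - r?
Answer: 0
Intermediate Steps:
x = 6561 (x = ((-3)²)⁴ = 9⁴ = 6561)
L(V, I) = I*V²*(I + V) (L(V, I) = (I + V)*(I*V²) = I*V²*(I + V))
L(x, 0)*m(44, -15) = (0*6561²*(0 + 6561))*(-1 - 1*(-15)) = (0*43046721*6561)*(-1 + 15) = 0*14 = 0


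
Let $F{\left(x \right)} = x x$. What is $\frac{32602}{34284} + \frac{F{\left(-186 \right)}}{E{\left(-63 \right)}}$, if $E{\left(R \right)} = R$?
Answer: $- \frac{65779741}{119994} \approx -548.19$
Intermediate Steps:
$F{\left(x \right)} = x^{2}$
$\frac{32602}{34284} + \frac{F{\left(-186 \right)}}{E{\left(-63 \right)}} = \frac{32602}{34284} + \frac{\left(-186\right)^{2}}{-63} = 32602 \cdot \frac{1}{34284} + 34596 \left(- \frac{1}{63}\right) = \frac{16301}{17142} - \frac{3844}{7} = - \frac{65779741}{119994}$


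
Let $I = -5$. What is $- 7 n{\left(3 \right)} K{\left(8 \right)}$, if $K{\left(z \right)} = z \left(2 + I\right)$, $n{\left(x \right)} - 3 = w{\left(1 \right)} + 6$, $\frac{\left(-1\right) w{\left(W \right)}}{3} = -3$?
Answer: $3024$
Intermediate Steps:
$w{\left(W \right)} = 9$ ($w{\left(W \right)} = \left(-3\right) \left(-3\right) = 9$)
$n{\left(x \right)} = 18$ ($n{\left(x \right)} = 3 + \left(9 + 6\right) = 3 + 15 = 18$)
$K{\left(z \right)} = - 3 z$ ($K{\left(z \right)} = z \left(2 - 5\right) = z \left(-3\right) = - 3 z$)
$- 7 n{\left(3 \right)} K{\left(8 \right)} = \left(-7\right) 18 \left(\left(-3\right) 8\right) = \left(-126\right) \left(-24\right) = 3024$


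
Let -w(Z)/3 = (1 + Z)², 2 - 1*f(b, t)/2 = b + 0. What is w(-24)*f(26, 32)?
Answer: 76176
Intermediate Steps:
f(b, t) = 4 - 2*b (f(b, t) = 4 - 2*(b + 0) = 4 - 2*b)
w(Z) = -3*(1 + Z)²
w(-24)*f(26, 32) = (-3*(1 - 24)²)*(4 - 2*26) = (-3*(-23)²)*(4 - 52) = -3*529*(-48) = -1587*(-48) = 76176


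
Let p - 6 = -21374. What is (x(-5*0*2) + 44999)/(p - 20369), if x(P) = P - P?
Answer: -44999/41737 ≈ -1.0782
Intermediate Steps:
x(P) = 0
p = -21368 (p = 6 - 21374 = -21368)
(x(-5*0*2) + 44999)/(p - 20369) = (0 + 44999)/(-21368 - 20369) = 44999/(-41737) = 44999*(-1/41737) = -44999/41737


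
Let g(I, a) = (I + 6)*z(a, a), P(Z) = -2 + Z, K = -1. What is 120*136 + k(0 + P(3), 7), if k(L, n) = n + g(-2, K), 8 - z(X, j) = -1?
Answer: 16363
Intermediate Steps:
z(X, j) = 9 (z(X, j) = 8 - 1*(-1) = 8 + 1 = 9)
g(I, a) = 54 + 9*I (g(I, a) = (I + 6)*9 = (6 + I)*9 = 54 + 9*I)
k(L, n) = 36 + n (k(L, n) = n + (54 + 9*(-2)) = n + (54 - 18) = n + 36 = 36 + n)
120*136 + k(0 + P(3), 7) = 120*136 + (36 + 7) = 16320 + 43 = 16363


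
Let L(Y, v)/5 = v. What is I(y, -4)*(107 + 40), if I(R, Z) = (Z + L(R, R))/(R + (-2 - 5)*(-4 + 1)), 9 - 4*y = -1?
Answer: 2499/47 ≈ 53.170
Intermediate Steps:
y = 5/2 (y = 9/4 - 1/4*(-1) = 9/4 + 1/4 = 5/2 ≈ 2.5000)
L(Y, v) = 5*v
I(R, Z) = (Z + 5*R)/(21 + R) (I(R, Z) = (Z + 5*R)/(R + (-2 - 5)*(-4 + 1)) = (Z + 5*R)/(R - 7*(-3)) = (Z + 5*R)/(R + 21) = (Z + 5*R)/(21 + R))
I(y, -4)*(107 + 40) = ((-4 + 5*(5/2))/(21 + 5/2))*(107 + 40) = ((-4 + 25/2)/(47/2))*147 = ((2/47)*(17/2))*147 = (17/47)*147 = 2499/47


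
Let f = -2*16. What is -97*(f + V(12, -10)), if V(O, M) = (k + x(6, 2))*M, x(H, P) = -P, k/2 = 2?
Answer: 5044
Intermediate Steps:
k = 4 (k = 2*2 = 4)
V(O, M) = 2*M (V(O, M) = (4 - 1*2)*M = (4 - 2)*M = 2*M)
f = -32
-97*(f + V(12, -10)) = -97*(-32 + 2*(-10)) = -97*(-32 - 20) = -97*(-52) = 5044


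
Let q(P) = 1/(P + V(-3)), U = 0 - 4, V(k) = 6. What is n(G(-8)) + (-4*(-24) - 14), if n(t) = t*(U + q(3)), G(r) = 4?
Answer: 598/9 ≈ 66.444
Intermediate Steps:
U = -4
q(P) = 1/(6 + P) (q(P) = 1/(P + 6) = 1/(6 + P))
n(t) = -35*t/9 (n(t) = t*(-4 + 1/(6 + 3)) = t*(-4 + 1/9) = t*(-35/9) = -35*t/9)
n(G(-8)) + (-4*(-24) - 14) = -35/9*4 + (-4*(-24) - 14) = -140/9 + (96 - 14) = -140/9 + 82 = 598/9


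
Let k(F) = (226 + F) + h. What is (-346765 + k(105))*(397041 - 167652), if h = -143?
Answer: -79500951453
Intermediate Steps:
k(F) = 83 + F (k(F) = (226 + F) - 143 = 83 + F)
(-346765 + k(105))*(397041 - 167652) = (-346765 + (83 + 105))*(397041 - 167652) = (-346765 + 188)*229389 = -346577*229389 = -79500951453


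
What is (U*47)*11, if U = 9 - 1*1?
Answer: 4136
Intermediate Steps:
U = 8 (U = 9 - 1 = 8)
(U*47)*11 = (8*47)*11 = 376*11 = 4136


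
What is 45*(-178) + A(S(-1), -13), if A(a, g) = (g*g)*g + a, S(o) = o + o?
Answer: -10209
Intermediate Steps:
S(o) = 2*o
A(a, g) = a + g³ (A(a, g) = g²*g + a = g³ + a = a + g³)
45*(-178) + A(S(-1), -13) = 45*(-178) + (2*(-1) + (-13)³) = -8010 + (-2 - 2197) = -8010 - 2199 = -10209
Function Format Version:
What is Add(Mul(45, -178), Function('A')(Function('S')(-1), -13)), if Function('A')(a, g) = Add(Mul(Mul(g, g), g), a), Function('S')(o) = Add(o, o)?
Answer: -10209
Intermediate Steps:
Function('S')(o) = Mul(2, o)
Function('A')(a, g) = Add(a, Pow(g, 3)) (Function('A')(a, g) = Add(Mul(Pow(g, 2), g), a) = Add(Pow(g, 3), a) = Add(a, Pow(g, 3)))
Add(Mul(45, -178), Function('A')(Function('S')(-1), -13)) = Add(Mul(45, -178), Add(Mul(2, -1), Pow(-13, 3))) = Add(-8010, Add(-2, -2197)) = Add(-8010, -2199) = -10209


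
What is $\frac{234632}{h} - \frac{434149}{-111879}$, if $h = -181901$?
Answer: $\frac{52721743721}{20350901979} \approx 2.5906$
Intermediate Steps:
$\frac{234632}{h} - \frac{434149}{-111879} = \frac{234632}{-181901} - \frac{434149}{-111879} = 234632 \left(- \frac{1}{181901}\right) - - \frac{434149}{111879} = - \frac{234632}{181901} + \frac{434149}{111879} = \frac{52721743721}{20350901979}$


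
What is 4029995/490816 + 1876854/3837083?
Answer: 16384615277449/1883301729728 ≈ 8.6999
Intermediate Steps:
4029995/490816 + 1876854/3837083 = 16384615277449/1883301729728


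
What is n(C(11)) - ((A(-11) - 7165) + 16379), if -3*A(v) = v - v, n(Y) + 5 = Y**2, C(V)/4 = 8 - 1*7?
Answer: -9203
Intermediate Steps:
C(V) = 4 (C(V) = 4*(8 - 1*7) = 4*(8 - 7) = 4*1 = 4)
n(Y) = -5 + Y**2
A(v) = 0 (A(v) = -(v - v)/3 = -1/3*0 = 0)
n(C(11)) - ((A(-11) - 7165) + 16379) = (-5 + 4**2) - ((0 - 7165) + 16379) = (-5 + 16) - (-7165 + 16379) = 11 - 1*9214 = 11 - 9214 = -9203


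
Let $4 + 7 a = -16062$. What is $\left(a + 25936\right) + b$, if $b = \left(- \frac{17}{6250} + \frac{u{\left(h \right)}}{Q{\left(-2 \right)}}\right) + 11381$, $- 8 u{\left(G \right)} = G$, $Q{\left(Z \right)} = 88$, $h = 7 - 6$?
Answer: $\frac{539336536237}{15400000} \approx 35022.0$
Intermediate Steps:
$h = 1$
$u{\left(G \right)} = - \frac{G}{8}$
$a = - \frac{16066}{7}$ ($a = - \frac{4}{7} + \frac{1}{7} \left(-16062\right) = - \frac{4}{7} - \frac{16062}{7} = - \frac{16066}{7} \approx -2295.1$)
$b = \frac{25038190891}{2200000}$ ($b = \left(- \frac{17}{6250} + \frac{\left(- \frac{1}{8}\right) 1}{88}\right) + 11381 = \left(\left(-17\right) \frac{1}{6250} - \frac{1}{704}\right) + 11381 = \left(- \frac{17}{6250} - \frac{1}{704}\right) + 11381 = - \frac{9109}{2200000} + 11381 = \frac{25038190891}{2200000} \approx 11381.0$)
$\left(a + 25936\right) + b = \left(- \frac{16066}{7} + 25936\right) + \frac{25038190891}{2200000} = \frac{165486}{7} + \frac{25038190891}{2200000} = \frac{539336536237}{15400000}$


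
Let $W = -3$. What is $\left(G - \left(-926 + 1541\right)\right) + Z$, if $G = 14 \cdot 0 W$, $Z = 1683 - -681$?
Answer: $1749$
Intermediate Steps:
$Z = 2364$ ($Z = 1683 + 681 = 2364$)
$G = 0$ ($G = 14 \cdot 0 \left(-3\right) = 0 \left(-3\right) = 0$)
$\left(G - \left(-926 + 1541\right)\right) + Z = \left(0 - \left(-926 + 1541\right)\right) + 2364 = \left(0 - 615\right) + 2364 = -615 + 2364 = 1749$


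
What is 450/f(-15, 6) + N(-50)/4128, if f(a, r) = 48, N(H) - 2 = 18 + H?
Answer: 6445/688 ≈ 9.3677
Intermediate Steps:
N(H) = 20 + H (N(H) = 2 + (18 + H) = 20 + H)
450/f(-15, 6) + N(-50)/4128 = 450/48 + (20 - 50)/4128 = 450*(1/48) - 30*1/4128 = 75/8 - 5/688 = 6445/688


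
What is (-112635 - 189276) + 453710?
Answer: 151799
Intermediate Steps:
(-112635 - 189276) + 453710 = -301911 + 453710 = 151799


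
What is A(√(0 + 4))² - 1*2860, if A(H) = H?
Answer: -2856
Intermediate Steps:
A(√(0 + 4))² - 1*2860 = (√(0 + 4))² - 1*2860 = (√4)² - 2860 = 2² - 2860 = 4 - 2860 = -2856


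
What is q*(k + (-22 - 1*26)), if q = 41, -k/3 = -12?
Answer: -492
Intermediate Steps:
k = 36 (k = -3*(-12) = 36)
q*(k + (-22 - 1*26)) = 41*(36 + (-22 - 1*26)) = 41*(36 + (-22 - 26)) = 41*(36 - 48) = 41*(-12) = -492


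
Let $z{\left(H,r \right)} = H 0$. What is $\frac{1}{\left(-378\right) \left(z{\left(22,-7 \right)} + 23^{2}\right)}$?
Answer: $- \frac{1}{199962} \approx -5.0009 \cdot 10^{-6}$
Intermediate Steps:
$z{\left(H,r \right)} = 0$
$\frac{1}{\left(-378\right) \left(z{\left(22,-7 \right)} + 23^{2}\right)} = \frac{1}{\left(-378\right) \left(0 + 23^{2}\right)} = \frac{1}{\left(-378\right) \left(0 + 529\right)} = \frac{1}{\left(-378\right) 529} = \frac{1}{-199962} = - \frac{1}{199962}$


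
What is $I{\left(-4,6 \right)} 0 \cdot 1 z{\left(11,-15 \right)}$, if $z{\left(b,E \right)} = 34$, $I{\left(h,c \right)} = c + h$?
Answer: $0$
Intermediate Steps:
$I{\left(-4,6 \right)} 0 \cdot 1 z{\left(11,-15 \right)} = \left(6 - 4\right) 0 \cdot 1 \cdot 34 = 2 \cdot 0 \cdot 1 \cdot 34 = 0 \cdot 1 \cdot 34 = 0 \cdot 34 = 0$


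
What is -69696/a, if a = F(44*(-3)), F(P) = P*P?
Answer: -4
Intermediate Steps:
F(P) = P²
a = 17424 (a = (44*(-3))² = (-132)² = 17424)
-69696/a = -69696/17424 = -69696*1/17424 = -4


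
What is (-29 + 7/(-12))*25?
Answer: -8875/12 ≈ -739.58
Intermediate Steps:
(-29 + 7/(-12))*25 = (-29 + 7*(-1/12))*25 = (-29 - 7/12)*25 = -355/12*25 = -8875/12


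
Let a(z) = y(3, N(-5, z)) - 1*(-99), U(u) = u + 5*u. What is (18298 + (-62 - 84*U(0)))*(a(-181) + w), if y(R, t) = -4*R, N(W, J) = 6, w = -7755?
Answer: -139833648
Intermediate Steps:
U(u) = 6*u
a(z) = 87 (a(z) = -4*3 - 1*(-99) = -12 + 99 = 87)
(18298 + (-62 - 84*U(0)))*(a(-181) + w) = (18298 + (-62 - 504*0))*(87 - 7755) = (18298 + (-62 - 84*0))*(-7668) = (18298 + (-62 + 0))*(-7668) = (18298 - 62)*(-7668) = 18236*(-7668) = -139833648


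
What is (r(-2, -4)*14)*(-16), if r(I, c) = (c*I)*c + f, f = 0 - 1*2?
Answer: 7616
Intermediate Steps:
f = -2 (f = 0 - 2 = -2)
r(I, c) = -2 + I*c² (r(I, c) = (c*I)*c - 2 = (I*c)*c - 2 = I*c² - 2 = -2 + I*c²)
(r(-2, -4)*14)*(-16) = ((-2 - 2*(-4)²)*14)*(-16) = ((-2 - 2*16)*14)*(-16) = ((-2 - 32)*14)*(-16) = -34*14*(-16) = -476*(-16) = 7616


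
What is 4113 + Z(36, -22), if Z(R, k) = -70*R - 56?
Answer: 1537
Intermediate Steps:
Z(R, k) = -56 - 70*R
4113 + Z(36, -22) = 4113 + (-56 - 70*36) = 4113 + (-56 - 2520) = 4113 - 2576 = 1537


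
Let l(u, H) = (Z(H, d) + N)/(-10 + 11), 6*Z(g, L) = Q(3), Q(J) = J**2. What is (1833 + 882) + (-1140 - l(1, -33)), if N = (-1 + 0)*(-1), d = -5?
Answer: 3145/2 ≈ 1572.5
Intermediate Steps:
Z(g, L) = 3/2 (Z(g, L) = (1/6)*3**2 = (1/6)*9 = 3/2)
N = 1 (N = -1*(-1) = 1)
l(u, H) = 5/2 (l(u, H) = (3/2 + 1)/(-10 + 11) = (5/2)/1 = (5/2)*1 = 5/2)
(1833 + 882) + (-1140 - l(1, -33)) = (1833 + 882) + (-1140 - 1*5/2) = 2715 + (-1140 - 5/2) = 2715 - 2285/2 = 3145/2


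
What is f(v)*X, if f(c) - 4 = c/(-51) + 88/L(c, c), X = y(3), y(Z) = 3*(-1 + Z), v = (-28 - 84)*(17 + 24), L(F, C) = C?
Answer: 2752343/4879 ≈ 564.12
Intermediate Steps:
v = -4592 (v = -112*41 = -4592)
y(Z) = -3 + 3*Z
X = 6 (X = -3 + 3*3 = -3 + 9 = 6)
f(c) = 4 + 88/c - c/51 (f(c) = 4 + (c/(-51) + 88/c) = 4 + (c*(-1/51) + 88/c) = 4 + (-c/51 + 88/c) = 4 + (88/c - c/51) = 4 + 88/c - c/51)
f(v)*X = (4 + 88/(-4592) - 1/51*(-4592))*6 = (4 + 88*(-1/4592) + 4592/51)*6 = (4 - 11/574 + 4592/51)*6 = (2752343/29274)*6 = 2752343/4879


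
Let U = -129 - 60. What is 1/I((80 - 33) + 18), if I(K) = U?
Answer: -1/189 ≈ -0.0052910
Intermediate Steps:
U = -189
I(K) = -189
1/I((80 - 33) + 18) = 1/(-189) = -1/189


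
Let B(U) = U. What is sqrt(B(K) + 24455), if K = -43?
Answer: 2*sqrt(6103) ≈ 156.24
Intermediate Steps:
sqrt(B(K) + 24455) = sqrt(-43 + 24455) = sqrt(24412) = 2*sqrt(6103)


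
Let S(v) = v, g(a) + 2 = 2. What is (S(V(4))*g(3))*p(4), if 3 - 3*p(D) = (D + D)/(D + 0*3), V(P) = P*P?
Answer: 0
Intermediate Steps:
g(a) = 0 (g(a) = -2 + 2 = 0)
V(P) = P**2
p(D) = 1/3 (p(D) = 1 - (D + D)/(3*(D + 0*3)) = 1 - 2*D/(3*(D + 0)) = 1 - 2*D/(3*D) = 1 - 1/3*2 = 1 - 2/3 = 1/3)
(S(V(4))*g(3))*p(4) = (4**2*0)*(1/3) = (16*0)*(1/3) = 0*(1/3) = 0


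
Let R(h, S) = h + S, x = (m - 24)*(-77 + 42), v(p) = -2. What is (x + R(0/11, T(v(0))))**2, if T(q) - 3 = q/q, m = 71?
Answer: 2692881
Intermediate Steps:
T(q) = 4 (T(q) = 3 + q/q = 3 + 1 = 4)
x = -1645 (x = (71 - 24)*(-77 + 42) = 47*(-35) = -1645)
R(h, S) = S + h
(x + R(0/11, T(v(0))))**2 = (-1645 + (4 + 0/11))**2 = (-1645 + (4 + 0*(1/11)))**2 = (-1645 + (4 + 0))**2 = (-1645 + 4)**2 = (-1641)**2 = 2692881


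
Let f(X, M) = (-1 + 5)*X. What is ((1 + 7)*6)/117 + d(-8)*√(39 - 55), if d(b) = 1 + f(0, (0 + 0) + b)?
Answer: 16/39 + 4*I ≈ 0.41026 + 4.0*I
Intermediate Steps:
f(X, M) = 4*X
d(b) = 1 (d(b) = 1 + 4*0 = 1 + 0 = 1)
((1 + 7)*6)/117 + d(-8)*√(39 - 55) = ((1 + 7)*6)/117 + 1*√(39 - 55) = (8*6)*(1/117) + 1*√(-16) = 48*(1/117) + 1*(4*I) = 16/39 + 4*I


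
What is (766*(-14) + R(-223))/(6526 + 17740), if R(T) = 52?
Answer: -5336/12133 ≈ -0.43979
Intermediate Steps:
(766*(-14) + R(-223))/(6526 + 17740) = (766*(-14) + 52)/(6526 + 17740) = (-10724 + 52)/24266 = -10672*1/24266 = -5336/12133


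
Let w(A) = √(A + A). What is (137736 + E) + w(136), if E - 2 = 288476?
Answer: 426214 + 4*√17 ≈ 4.2623e+5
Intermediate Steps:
E = 288478 (E = 2 + 288476 = 288478)
w(A) = √2*√A (w(A) = √(2*A) = √2*√A)
(137736 + E) + w(136) = (137736 + 288478) + √2*√136 = 426214 + √2*(2*√34) = 426214 + 4*√17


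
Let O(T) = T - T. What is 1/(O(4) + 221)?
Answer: 1/221 ≈ 0.0045249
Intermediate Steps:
O(T) = 0
1/(O(4) + 221) = 1/(0 + 221) = 1/221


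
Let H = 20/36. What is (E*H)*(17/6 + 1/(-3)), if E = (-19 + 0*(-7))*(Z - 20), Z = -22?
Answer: 3325/3 ≈ 1108.3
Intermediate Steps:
H = 5/9 (H = 20*(1/36) = 5/9 ≈ 0.55556)
E = 798 (E = (-19 + 0*(-7))*(-22 - 20) = (-19 + 0)*(-42) = -19*(-42) = 798)
(E*H)*(17/6 + 1/(-3)) = (798*(5/9))*(17/6 + 1/(-3)) = 1330*(17*(⅙) + 1*(-⅓))/3 = 1330*(17/6 - ⅓)/3 = (1330/3)*(5/2) = 3325/3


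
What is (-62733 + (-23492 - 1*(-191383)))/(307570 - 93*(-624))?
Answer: 52579/182801 ≈ 0.28763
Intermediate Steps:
(-62733 + (-23492 - 1*(-191383)))/(307570 - 93*(-624)) = (-62733 + (-23492 + 191383))/(307570 + 58032) = (-62733 + 167891)/365602 = 105158*(1/365602) = 52579/182801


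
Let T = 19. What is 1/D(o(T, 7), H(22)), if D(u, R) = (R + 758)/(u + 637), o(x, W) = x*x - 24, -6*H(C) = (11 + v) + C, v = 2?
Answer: 5844/4513 ≈ 1.2949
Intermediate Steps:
H(C) = -13/6 - C/6 (H(C) = -((11 + 2) + C)/6 = -(13 + C)/6 = -13/6 - C/6)
o(x, W) = -24 + x² (o(x, W) = x² - 24 = -24 + x²)
D(u, R) = (758 + R)/(637 + u)
1/D(o(T, 7), H(22)) = 1/((758 + (-13/6 - ⅙*22))/(637 + (-24 + 19²))) = 1/((758 + (-13/6 - 11/3))/(637 + (-24 + 361))) = 1/((758 - 35/6)/(637 + 337)) = 1/((4513/6)/974) = 1/((1/974)*(4513/6)) = 1/(4513/5844) = 5844/4513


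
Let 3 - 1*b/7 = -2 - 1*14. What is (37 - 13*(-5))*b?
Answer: 13566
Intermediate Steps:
b = 133 (b = 21 - 7*(-2 - 1*14) = 21 - 7*(-2 - 14) = 21 - 7*(-16) = 21 + 112 = 133)
(37 - 13*(-5))*b = (37 - 13*(-5))*133 = (37 + 65)*133 = 102*133 = 13566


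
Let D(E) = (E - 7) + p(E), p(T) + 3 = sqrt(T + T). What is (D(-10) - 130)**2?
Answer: 22480 - 600*I*sqrt(5) ≈ 22480.0 - 1341.6*I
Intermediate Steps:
p(T) = -3 + sqrt(2)*sqrt(T) (p(T) = -3 + sqrt(T + T) = -3 + sqrt(2*T) = -3 + sqrt(2)*sqrt(T))
D(E) = -10 + E + sqrt(2)*sqrt(E) (D(E) = (E - 7) + (-3 + sqrt(2)*sqrt(E)) = (-7 + E) + (-3 + sqrt(2)*sqrt(E)) = -10 + E + sqrt(2)*sqrt(E))
(D(-10) - 130)**2 = ((-10 - 10 + sqrt(2)*sqrt(-10)) - 130)**2 = ((-10 - 10 + sqrt(2)*(I*sqrt(10))) - 130)**2 = ((-10 - 10 + 2*I*sqrt(5)) - 130)**2 = ((-20 + 2*I*sqrt(5)) - 130)**2 = (-150 + 2*I*sqrt(5))**2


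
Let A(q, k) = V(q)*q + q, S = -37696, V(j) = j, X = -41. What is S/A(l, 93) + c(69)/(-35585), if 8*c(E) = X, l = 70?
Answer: -1073109351/141485960 ≈ -7.5846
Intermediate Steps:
A(q, k) = q + q² (A(q, k) = q*q + q = q² + q = q + q²)
c(E) = -41/8 (c(E) = (⅛)*(-41) = -41/8)
S/A(l, 93) + c(69)/(-35585) = -37696*1/(70*(1 + 70)) - 41/8/(-35585) = -37696/(70*71) - 41/8*(-1/35585) = -37696/4970 + 41/284680 = -37696*1/4970 + 41/284680 = -18848/2485 + 41/284680 = -1073109351/141485960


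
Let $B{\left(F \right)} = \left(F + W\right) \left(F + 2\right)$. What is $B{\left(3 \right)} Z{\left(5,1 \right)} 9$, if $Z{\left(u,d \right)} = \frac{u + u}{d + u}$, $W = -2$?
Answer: $75$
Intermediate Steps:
$B{\left(F \right)} = \left(-2 + F\right) \left(2 + F\right)$ ($B{\left(F \right)} = \left(F - 2\right) \left(F + 2\right) = \left(-2 + F\right) \left(2 + F\right)$)
$Z{\left(u,d \right)} = \frac{2 u}{d + u}$
$B{\left(3 \right)} Z{\left(5,1 \right)} 9 = \left(-4 + 3^{2}\right) 2 \cdot 5 \frac{1}{1 + 5} \cdot 9 = \left(-4 + 9\right) 2 \cdot 5 \cdot \frac{1}{6} \cdot 9 = 5 \cdot 2 \cdot 5 \cdot \frac{1}{6} \cdot 9 = 5 \cdot \frac{5}{3} \cdot 9 = \frac{25}{3} \cdot 9 = 75$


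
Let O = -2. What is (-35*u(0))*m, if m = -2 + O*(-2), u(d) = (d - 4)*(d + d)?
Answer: 0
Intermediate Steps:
u(d) = 2*d*(-4 + d) (u(d) = (-4 + d)*(2*d) = 2*d*(-4 + d))
m = 2 (m = -2 - 2*(-2) = -2 + 4 = 2)
(-35*u(0))*m = -70*0*(-4 + 0)*2 = -70*0*(-4)*2 = -35*0*2 = 0*2 = 0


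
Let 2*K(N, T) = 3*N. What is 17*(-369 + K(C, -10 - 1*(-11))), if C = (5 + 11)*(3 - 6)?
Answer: -7497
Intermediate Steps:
C = -48 (C = 16*(-3) = -48)
K(N, T) = 3*N/2 (K(N, T) = (3*N)/2 = 3*N/2)
17*(-369 + K(C, -10 - 1*(-11))) = 17*(-369 + (3/2)*(-48)) = 17*(-369 - 72) = 17*(-441) = -7497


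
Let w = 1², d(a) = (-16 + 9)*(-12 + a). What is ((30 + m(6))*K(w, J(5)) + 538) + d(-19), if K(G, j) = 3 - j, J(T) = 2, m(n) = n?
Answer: 791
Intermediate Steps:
d(a) = 84 - 7*a (d(a) = -7*(-12 + a) = 84 - 7*a)
w = 1
((30 + m(6))*K(w, J(5)) + 538) + d(-19) = ((30 + 6)*(3 - 1*2) + 538) + (84 - 7*(-19)) = (36*(3 - 2) + 538) + (84 + 133) = (36*1 + 538) + 217 = (36 + 538) + 217 = 574 + 217 = 791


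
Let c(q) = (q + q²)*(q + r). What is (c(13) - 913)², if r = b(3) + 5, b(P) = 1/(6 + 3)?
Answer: 460059601/81 ≈ 5.6797e+6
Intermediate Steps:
b(P) = ⅑ (b(P) = 1/9 = ⅑)
r = 46/9 (r = ⅑ + 5 = 46/9 ≈ 5.1111)
c(q) = (46/9 + q)*(q + q²) (c(q) = (q + q²)*(q + 46/9) = (q + q²)*(46/9 + q) = (46/9 + q)*(q + q²))
(c(13) - 913)² = ((⅑)*13*(46 + 9*13² + 55*13) - 913)² = ((⅑)*13*(46 + 9*169 + 715) - 913)² = ((⅑)*13*(46 + 1521 + 715) - 913)² = ((⅑)*13*2282 - 913)² = (29666/9 - 913)² = (21449/9)² = 460059601/81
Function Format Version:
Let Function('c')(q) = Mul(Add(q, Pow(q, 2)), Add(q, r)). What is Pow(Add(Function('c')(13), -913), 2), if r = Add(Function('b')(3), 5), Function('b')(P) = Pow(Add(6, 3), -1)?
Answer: Rational(460059601, 81) ≈ 5.6797e+6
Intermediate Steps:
Function('b')(P) = Rational(1, 9) (Function('b')(P) = Pow(9, -1) = Rational(1, 9))
r = Rational(46, 9) (r = Add(Rational(1, 9), 5) = Rational(46, 9) ≈ 5.1111)
Function('c')(q) = Mul(Add(Rational(46, 9), q), Add(q, Pow(q, 2))) (Function('c')(q) = Mul(Add(q, Pow(q, 2)), Add(q, Rational(46, 9))) = Mul(Add(q, Pow(q, 2)), Add(Rational(46, 9), q)) = Mul(Add(Rational(46, 9), q), Add(q, Pow(q, 2))))
Pow(Add(Function('c')(13), -913), 2) = Pow(Add(Mul(Rational(1, 9), 13, Add(46, Mul(9, Pow(13, 2)), Mul(55, 13))), -913), 2) = Pow(Add(Mul(Rational(1, 9), 13, Add(46, Mul(9, 169), 715)), -913), 2) = Pow(Add(Mul(Rational(1, 9), 13, Add(46, 1521, 715)), -913), 2) = Pow(Add(Mul(Rational(1, 9), 13, 2282), -913), 2) = Pow(Add(Rational(29666, 9), -913), 2) = Pow(Rational(21449, 9), 2) = Rational(460059601, 81)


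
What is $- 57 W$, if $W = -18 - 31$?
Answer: $2793$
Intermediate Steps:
$W = -49$
$- 57 W = \left(-57\right) \left(-49\right) = 2793$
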